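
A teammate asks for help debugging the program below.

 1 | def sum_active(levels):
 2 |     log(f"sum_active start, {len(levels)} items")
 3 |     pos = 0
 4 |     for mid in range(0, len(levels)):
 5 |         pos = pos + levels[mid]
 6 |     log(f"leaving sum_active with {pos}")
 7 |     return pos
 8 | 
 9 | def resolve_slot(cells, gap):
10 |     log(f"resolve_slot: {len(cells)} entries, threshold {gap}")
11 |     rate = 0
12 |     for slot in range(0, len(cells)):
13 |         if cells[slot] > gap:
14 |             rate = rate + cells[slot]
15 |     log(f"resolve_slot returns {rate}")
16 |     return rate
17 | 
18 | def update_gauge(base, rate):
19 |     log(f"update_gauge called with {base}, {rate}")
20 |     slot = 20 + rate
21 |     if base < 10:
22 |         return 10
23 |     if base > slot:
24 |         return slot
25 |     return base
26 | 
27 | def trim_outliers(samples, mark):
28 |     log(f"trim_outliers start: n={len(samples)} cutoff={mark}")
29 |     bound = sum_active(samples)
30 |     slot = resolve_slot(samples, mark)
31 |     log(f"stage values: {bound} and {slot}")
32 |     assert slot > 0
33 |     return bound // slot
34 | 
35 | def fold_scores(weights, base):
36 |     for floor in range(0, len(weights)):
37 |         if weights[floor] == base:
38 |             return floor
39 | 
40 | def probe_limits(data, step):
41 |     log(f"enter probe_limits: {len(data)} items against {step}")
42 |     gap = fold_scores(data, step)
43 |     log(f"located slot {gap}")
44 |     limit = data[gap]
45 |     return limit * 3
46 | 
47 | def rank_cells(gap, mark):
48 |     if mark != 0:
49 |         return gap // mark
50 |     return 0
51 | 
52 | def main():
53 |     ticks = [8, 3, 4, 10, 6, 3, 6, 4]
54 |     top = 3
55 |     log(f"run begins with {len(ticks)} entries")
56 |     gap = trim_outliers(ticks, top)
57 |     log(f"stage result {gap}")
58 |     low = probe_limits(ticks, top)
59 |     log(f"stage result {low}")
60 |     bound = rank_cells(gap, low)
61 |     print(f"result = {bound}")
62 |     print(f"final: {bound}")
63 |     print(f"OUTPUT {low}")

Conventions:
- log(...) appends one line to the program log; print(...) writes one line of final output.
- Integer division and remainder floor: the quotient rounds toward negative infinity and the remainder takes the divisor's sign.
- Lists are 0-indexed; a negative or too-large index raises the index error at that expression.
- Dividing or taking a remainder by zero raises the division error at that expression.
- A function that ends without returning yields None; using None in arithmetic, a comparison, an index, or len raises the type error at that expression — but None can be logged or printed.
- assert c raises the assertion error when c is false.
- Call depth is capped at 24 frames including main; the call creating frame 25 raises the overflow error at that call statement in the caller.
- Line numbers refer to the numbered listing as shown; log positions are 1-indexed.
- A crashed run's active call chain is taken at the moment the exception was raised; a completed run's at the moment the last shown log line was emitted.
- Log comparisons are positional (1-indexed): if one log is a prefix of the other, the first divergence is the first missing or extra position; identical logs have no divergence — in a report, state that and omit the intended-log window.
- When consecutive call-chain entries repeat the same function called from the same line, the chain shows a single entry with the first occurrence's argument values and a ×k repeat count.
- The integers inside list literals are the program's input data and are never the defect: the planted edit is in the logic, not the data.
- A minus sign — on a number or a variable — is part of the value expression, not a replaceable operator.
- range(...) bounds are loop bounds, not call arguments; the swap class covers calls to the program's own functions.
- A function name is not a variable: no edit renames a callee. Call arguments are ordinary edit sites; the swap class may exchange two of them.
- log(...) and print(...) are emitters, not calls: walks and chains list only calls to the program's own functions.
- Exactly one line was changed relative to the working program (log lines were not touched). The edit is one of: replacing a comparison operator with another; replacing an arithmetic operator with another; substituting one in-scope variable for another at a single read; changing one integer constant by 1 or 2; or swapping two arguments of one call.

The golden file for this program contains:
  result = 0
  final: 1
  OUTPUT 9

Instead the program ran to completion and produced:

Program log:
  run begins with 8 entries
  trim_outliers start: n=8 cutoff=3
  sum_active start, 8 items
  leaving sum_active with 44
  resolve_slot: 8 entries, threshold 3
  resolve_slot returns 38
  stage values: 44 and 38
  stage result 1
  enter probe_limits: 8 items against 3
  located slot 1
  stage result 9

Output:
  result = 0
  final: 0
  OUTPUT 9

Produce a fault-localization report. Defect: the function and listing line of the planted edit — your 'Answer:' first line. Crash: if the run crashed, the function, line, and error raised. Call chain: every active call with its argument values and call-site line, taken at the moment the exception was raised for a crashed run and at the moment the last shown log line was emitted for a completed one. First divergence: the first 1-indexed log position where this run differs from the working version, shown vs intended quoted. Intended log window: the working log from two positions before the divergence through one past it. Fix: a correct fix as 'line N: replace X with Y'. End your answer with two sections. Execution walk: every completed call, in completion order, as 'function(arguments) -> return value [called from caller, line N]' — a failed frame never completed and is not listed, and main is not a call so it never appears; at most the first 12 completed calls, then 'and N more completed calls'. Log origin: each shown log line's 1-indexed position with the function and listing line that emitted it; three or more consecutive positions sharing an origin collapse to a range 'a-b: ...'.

Answer: the defect is in main at line 62.
Key observation: The logs agree in full; only the final output differs.
Call chain: main.
First divergence: there is none — every log position agrees.
Execution walk:
  sum_active([8, 3, 4, 10, 6, 3, 6, 4]) -> 44  [called from trim_outliers, line 29]
  resolve_slot([8, 3, 4, 10, 6, 3, 6, 4], 3) -> 38  [called from trim_outliers, line 30]
  trim_outliers([8, 3, 4, 10, 6, 3, 6, 4], 3) -> 1  [called from main, line 56]
  fold_scores([8, 3, 4, 10, 6, 3, 6, 4], 3) -> 1  [called from probe_limits, line 42]
  probe_limits([8, 3, 4, 10, 6, 3, 6, 4], 3) -> 9  [called from main, line 58]
  rank_cells(1, 9) -> 0  [called from main, line 60]
Log line origins:
  1: from main, line 55
  2: from trim_outliers, line 28
  3: from sum_active, line 2
  4: from sum_active, line 6
  5: from resolve_slot, line 10
  6: from resolve_slot, line 15
  7: from trim_outliers, line 31
  8: from main, line 57
  9: from probe_limits, line 41
  10: from probe_limits, line 43
  11: from main, line 59
A correct fix: line 62: replace `bound` with `gap`.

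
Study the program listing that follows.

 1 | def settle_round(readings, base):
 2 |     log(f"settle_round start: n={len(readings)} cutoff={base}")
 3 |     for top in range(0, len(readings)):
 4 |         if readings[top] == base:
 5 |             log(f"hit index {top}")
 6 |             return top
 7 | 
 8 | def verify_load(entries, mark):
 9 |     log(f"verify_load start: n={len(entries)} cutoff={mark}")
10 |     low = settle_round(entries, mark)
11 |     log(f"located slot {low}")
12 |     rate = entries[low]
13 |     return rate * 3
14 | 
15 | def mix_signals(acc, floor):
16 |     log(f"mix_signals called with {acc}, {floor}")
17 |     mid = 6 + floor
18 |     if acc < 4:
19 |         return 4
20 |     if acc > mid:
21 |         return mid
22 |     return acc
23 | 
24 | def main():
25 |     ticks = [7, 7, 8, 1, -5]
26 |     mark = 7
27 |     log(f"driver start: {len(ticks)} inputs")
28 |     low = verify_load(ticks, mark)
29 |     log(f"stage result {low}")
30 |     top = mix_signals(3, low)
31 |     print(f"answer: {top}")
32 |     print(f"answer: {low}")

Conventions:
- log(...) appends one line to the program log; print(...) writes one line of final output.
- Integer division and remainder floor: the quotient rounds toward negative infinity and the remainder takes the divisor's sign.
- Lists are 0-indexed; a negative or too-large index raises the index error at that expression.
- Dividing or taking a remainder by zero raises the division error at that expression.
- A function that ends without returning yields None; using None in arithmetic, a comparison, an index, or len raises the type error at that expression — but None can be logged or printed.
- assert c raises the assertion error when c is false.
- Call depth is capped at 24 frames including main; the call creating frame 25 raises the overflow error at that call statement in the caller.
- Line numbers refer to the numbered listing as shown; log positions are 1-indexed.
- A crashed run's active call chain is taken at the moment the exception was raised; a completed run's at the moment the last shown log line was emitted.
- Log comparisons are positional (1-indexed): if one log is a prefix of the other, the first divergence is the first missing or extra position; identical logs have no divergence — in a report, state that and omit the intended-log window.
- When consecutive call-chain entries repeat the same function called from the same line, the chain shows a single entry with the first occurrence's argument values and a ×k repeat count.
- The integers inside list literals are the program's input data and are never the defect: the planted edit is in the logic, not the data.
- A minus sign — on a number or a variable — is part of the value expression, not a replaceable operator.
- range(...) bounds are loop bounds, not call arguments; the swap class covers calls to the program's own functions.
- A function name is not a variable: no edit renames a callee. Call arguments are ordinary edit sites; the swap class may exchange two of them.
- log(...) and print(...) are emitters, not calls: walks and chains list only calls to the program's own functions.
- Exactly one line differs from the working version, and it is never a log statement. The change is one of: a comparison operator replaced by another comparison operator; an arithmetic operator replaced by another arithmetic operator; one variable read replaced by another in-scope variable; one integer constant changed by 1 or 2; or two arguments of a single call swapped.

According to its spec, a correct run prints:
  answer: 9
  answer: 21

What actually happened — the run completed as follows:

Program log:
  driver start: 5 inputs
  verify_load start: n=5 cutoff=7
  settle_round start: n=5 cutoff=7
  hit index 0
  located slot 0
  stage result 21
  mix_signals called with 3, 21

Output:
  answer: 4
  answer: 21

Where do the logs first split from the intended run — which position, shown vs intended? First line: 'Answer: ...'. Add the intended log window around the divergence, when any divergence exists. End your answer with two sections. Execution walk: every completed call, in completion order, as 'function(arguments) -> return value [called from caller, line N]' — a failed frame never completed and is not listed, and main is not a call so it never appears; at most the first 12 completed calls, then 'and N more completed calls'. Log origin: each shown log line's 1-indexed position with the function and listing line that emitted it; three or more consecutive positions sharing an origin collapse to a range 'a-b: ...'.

Answer: at position 7 the run shows 'mix_signals called with 3, 21' where the working version logs 'mix_signals called with 21, 3'.
Intended log window:
  5: located slot 0
  6: stage result 21
  7: mix_signals called with 21, 3
Execution walk:
  settle_round([7, 7, 8, 1, -5], 7) -> 0  [called from verify_load, line 10]
  verify_load([7, 7, 8, 1, -5], 7) -> 21  [called from main, line 28]
  mix_signals(3, 21) -> 4  [called from main, line 30]
Log line origins:
  1: emitted by main (line 27)
  2: emitted by verify_load (line 9)
  3: emitted by settle_round (line 2)
  4: emitted by settle_round (line 5)
  5: emitted by verify_load (line 11)
  6: emitted by main (line 29)
  7: emitted by mix_signals (line 16)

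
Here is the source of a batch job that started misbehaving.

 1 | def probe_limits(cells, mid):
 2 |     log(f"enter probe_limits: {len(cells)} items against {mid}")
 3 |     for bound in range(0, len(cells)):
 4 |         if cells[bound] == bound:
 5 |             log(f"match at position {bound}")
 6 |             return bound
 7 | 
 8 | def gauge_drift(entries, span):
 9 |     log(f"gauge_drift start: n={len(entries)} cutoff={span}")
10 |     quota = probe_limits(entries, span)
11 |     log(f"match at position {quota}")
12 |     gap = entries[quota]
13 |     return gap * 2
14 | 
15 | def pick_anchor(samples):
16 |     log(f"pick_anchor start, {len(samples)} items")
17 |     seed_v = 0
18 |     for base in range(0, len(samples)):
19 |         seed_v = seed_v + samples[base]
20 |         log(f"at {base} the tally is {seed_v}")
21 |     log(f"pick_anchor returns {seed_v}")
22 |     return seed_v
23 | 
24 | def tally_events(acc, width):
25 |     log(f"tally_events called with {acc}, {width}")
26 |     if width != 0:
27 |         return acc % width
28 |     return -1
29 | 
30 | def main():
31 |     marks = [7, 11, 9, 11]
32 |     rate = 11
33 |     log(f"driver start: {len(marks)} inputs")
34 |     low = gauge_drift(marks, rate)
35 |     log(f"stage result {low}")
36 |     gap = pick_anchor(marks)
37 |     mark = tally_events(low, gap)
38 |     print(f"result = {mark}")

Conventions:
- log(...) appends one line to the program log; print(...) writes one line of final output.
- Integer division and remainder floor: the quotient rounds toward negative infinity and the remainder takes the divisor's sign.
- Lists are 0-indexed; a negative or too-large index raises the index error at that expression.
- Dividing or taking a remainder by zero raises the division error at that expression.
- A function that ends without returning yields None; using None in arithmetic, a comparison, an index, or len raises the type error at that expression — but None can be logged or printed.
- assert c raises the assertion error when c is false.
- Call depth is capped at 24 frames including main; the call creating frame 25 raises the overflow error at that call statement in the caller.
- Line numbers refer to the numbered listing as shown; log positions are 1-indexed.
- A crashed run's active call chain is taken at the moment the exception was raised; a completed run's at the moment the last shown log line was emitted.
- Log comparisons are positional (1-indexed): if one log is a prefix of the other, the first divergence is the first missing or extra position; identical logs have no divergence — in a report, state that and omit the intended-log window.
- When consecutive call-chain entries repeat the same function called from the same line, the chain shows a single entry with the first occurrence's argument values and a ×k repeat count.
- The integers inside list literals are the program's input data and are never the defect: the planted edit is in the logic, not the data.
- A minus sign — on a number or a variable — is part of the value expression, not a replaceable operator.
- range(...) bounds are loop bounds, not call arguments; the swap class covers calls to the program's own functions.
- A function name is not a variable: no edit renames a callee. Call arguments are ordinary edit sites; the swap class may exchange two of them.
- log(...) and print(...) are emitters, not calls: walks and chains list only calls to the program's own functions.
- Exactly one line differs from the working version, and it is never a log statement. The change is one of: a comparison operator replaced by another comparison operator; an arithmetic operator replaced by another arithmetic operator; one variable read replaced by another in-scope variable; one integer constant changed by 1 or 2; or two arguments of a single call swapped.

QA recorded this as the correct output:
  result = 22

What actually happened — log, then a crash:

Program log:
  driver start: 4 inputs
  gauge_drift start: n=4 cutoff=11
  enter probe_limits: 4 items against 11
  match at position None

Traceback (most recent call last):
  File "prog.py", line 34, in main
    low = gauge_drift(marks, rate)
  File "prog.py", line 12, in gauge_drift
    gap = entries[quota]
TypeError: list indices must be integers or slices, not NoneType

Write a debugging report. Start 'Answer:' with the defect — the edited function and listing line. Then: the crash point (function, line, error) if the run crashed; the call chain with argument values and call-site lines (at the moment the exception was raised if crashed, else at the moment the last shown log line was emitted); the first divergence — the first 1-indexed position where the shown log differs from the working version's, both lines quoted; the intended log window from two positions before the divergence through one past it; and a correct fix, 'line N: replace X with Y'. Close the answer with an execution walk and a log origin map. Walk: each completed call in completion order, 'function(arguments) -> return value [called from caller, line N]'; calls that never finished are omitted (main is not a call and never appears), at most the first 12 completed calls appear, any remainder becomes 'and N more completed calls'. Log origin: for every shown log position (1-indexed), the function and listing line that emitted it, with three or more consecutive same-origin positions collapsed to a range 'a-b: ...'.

Answer: the defect is in probe_limits at line 4.
Core observation: Log line 4 is where behavior first shows: 'match at position None' appears instead of 'match at position 1'.
Crash: gauge_drift, line 12, TypeError.
Call chain: main -> gauge_drift([7, 11, 9, 11], 11) (called at line 34).
First divergence: position 4; shown 'match at position None' vs intended 'match at position 1'.
Intended log window:
  2: gauge_drift start: n=4 cutoff=11
  3: enter probe_limits: 4 items against 11
  4: match at position 1
  5: match at position 1
Execution walk:
  probe_limits([7, 11, 9, 11], 11) -> None  [called from gauge_drift, line 10]
Log line origins:
  1 — main, line 33
  2 — gauge_drift, line 9
  3 — probe_limits, line 2
  4 — gauge_drift, line 11
A correct fix: line 4: replace `cells[bound] == bound` with `cells[bound] == mid`.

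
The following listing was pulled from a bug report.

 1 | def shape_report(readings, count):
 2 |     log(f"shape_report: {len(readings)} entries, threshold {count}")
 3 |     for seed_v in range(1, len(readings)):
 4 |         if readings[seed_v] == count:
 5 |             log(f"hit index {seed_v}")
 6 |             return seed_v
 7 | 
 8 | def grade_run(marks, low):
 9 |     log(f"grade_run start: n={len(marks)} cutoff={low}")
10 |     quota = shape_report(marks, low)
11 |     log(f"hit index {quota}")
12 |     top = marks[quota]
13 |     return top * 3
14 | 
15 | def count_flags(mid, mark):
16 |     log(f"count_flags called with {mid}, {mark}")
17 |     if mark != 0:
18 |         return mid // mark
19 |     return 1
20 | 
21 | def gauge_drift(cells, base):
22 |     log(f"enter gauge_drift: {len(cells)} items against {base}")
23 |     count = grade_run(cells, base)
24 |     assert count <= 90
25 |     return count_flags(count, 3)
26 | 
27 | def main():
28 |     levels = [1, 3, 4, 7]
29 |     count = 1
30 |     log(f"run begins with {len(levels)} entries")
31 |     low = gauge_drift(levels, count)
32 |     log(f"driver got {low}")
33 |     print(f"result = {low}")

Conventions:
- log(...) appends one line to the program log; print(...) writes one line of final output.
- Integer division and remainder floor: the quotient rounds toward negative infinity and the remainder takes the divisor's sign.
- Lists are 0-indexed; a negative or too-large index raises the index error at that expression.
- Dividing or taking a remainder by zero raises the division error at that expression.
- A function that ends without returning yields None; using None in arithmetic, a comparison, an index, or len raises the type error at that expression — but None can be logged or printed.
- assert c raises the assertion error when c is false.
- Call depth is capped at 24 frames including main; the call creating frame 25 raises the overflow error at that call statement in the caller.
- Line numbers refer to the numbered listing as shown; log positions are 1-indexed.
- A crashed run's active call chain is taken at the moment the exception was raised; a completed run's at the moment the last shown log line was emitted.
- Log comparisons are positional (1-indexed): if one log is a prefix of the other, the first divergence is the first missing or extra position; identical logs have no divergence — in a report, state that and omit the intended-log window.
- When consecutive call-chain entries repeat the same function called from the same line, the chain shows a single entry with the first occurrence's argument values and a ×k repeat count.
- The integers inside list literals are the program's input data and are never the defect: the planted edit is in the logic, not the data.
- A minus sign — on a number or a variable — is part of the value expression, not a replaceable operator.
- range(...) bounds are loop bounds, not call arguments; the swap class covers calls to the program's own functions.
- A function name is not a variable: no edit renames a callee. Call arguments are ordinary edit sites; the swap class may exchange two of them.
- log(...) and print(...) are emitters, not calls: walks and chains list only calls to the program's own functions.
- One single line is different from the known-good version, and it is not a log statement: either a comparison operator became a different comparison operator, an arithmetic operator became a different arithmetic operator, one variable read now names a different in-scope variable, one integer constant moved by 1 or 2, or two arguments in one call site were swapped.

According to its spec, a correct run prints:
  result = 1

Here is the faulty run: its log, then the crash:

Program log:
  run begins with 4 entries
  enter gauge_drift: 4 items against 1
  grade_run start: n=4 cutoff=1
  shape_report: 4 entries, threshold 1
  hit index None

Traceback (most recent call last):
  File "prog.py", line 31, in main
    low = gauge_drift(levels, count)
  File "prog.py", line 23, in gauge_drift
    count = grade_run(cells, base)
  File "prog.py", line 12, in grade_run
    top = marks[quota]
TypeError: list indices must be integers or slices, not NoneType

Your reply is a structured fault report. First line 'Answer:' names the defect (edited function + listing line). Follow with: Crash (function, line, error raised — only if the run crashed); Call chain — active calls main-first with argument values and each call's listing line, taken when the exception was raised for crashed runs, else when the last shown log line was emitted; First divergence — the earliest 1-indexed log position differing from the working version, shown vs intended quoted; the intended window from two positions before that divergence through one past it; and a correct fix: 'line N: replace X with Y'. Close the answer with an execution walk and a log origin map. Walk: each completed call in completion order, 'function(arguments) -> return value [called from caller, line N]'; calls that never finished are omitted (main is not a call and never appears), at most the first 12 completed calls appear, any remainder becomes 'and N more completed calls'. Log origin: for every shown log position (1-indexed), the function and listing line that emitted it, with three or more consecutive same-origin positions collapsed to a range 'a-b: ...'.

Answer: the defect is in shape_report at line 3.
The tell: The log first diverges at position 5: the faulty run prints 'hit index None' where the working version prints 'hit index 0'.
Crash: grade_run, line 12, TypeError.
Call chain: main -> gauge_drift([1, 3, 4, 7], 1) (called at line 31) -> grade_run([1, 3, 4, 7], 1) (called at line 23).
First divergence: at position 5 the run shows 'hit index None' where the working version logs 'hit index 0'.
Intended log window:
  3: grade_run start: n=4 cutoff=1
  4: shape_report: 4 entries, threshold 1
  5: hit index 0
  6: hit index 0
Execution walk:
  shape_report([1, 3, 4, 7], 1) -> None  [called from grade_run, line 10]
Origin of each log line:
  1: emitted by main (line 30)
  2: emitted by gauge_drift (line 22)
  3: emitted by grade_run (line 9)
  4: emitted by shape_report (line 2)
  5: emitted by grade_run (line 11)
A correct fix: line 3: replace `1` with `0`.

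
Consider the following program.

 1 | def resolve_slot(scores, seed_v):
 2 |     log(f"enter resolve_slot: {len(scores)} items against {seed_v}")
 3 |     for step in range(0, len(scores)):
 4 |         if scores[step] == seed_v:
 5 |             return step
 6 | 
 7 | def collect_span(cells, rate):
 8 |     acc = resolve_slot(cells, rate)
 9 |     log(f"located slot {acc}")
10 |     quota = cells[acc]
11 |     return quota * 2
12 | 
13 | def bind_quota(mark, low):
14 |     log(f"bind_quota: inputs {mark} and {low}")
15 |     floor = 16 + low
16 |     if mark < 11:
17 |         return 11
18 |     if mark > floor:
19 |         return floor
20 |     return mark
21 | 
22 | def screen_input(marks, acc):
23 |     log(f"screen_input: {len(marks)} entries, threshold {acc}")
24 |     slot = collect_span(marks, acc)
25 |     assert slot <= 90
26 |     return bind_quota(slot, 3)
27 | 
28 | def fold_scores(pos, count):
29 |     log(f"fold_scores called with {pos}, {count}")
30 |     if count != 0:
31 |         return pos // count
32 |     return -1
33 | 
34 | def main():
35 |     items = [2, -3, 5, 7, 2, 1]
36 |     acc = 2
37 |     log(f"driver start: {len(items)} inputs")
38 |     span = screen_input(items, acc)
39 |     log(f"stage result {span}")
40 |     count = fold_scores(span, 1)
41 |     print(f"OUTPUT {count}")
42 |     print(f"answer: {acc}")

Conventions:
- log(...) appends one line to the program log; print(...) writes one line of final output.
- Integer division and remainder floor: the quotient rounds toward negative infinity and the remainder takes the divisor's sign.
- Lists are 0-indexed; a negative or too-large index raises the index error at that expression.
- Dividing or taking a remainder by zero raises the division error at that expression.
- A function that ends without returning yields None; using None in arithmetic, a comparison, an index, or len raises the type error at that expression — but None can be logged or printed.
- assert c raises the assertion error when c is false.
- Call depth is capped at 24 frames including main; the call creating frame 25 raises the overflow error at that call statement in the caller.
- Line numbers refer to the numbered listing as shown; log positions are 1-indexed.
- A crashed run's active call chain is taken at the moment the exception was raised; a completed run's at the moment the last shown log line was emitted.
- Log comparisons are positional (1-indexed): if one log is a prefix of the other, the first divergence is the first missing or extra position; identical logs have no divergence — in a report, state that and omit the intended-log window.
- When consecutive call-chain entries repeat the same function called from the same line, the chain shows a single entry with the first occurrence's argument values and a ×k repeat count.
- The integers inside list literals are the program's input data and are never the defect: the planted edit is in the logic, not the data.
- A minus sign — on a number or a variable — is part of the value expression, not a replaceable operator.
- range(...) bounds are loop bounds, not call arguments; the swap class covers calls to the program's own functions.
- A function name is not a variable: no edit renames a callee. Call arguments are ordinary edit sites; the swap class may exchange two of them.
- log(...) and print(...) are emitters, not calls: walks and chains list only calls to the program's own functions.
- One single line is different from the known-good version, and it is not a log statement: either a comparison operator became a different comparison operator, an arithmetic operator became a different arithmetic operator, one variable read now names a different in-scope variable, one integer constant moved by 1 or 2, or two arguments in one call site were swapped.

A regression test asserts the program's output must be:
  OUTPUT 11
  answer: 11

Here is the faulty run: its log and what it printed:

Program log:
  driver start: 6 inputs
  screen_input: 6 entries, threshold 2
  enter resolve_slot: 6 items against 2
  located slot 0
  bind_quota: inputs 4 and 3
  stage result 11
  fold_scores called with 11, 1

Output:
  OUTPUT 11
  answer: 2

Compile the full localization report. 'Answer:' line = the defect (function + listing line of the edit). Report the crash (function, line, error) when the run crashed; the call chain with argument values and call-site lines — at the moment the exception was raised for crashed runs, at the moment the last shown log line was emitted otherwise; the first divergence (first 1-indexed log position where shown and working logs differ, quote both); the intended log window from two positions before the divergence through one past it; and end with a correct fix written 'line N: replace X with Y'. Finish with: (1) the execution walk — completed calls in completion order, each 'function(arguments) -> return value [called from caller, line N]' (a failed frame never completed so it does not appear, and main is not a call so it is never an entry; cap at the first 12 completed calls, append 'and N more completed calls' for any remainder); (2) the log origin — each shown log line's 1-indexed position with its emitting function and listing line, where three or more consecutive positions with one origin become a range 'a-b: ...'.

Answer: the defect is in main at line 42.
Core observation: The two runs log identically and part ways only at the printed values.
Call chain: main -> fold_scores(11, 1) (called at line 40).
First divergence: there is none — every log position agrees.
Execution walk:
  resolve_slot([2, -3, 5, 7, 2, 1], 2) -> 0  [called from collect_span, line 8]
  collect_span([2, -3, 5, 7, 2, 1], 2) -> 4  [called from screen_input, line 24]
  bind_quota(4, 3) -> 11  [called from screen_input, line 26]
  screen_input([2, -3, 5, 7, 2, 1], 2) -> 11  [called from main, line 38]
  fold_scores(11, 1) -> 11  [called from main, line 40]
Log origins:
  1: logged in main at line 37
  2: logged in screen_input at line 23
  3: logged in resolve_slot at line 2
  4: logged in collect_span at line 9
  5: logged in bind_quota at line 14
  6: logged in main at line 39
  7: logged in fold_scores at line 29
A correct fix: line 42: replace `acc` with `span`.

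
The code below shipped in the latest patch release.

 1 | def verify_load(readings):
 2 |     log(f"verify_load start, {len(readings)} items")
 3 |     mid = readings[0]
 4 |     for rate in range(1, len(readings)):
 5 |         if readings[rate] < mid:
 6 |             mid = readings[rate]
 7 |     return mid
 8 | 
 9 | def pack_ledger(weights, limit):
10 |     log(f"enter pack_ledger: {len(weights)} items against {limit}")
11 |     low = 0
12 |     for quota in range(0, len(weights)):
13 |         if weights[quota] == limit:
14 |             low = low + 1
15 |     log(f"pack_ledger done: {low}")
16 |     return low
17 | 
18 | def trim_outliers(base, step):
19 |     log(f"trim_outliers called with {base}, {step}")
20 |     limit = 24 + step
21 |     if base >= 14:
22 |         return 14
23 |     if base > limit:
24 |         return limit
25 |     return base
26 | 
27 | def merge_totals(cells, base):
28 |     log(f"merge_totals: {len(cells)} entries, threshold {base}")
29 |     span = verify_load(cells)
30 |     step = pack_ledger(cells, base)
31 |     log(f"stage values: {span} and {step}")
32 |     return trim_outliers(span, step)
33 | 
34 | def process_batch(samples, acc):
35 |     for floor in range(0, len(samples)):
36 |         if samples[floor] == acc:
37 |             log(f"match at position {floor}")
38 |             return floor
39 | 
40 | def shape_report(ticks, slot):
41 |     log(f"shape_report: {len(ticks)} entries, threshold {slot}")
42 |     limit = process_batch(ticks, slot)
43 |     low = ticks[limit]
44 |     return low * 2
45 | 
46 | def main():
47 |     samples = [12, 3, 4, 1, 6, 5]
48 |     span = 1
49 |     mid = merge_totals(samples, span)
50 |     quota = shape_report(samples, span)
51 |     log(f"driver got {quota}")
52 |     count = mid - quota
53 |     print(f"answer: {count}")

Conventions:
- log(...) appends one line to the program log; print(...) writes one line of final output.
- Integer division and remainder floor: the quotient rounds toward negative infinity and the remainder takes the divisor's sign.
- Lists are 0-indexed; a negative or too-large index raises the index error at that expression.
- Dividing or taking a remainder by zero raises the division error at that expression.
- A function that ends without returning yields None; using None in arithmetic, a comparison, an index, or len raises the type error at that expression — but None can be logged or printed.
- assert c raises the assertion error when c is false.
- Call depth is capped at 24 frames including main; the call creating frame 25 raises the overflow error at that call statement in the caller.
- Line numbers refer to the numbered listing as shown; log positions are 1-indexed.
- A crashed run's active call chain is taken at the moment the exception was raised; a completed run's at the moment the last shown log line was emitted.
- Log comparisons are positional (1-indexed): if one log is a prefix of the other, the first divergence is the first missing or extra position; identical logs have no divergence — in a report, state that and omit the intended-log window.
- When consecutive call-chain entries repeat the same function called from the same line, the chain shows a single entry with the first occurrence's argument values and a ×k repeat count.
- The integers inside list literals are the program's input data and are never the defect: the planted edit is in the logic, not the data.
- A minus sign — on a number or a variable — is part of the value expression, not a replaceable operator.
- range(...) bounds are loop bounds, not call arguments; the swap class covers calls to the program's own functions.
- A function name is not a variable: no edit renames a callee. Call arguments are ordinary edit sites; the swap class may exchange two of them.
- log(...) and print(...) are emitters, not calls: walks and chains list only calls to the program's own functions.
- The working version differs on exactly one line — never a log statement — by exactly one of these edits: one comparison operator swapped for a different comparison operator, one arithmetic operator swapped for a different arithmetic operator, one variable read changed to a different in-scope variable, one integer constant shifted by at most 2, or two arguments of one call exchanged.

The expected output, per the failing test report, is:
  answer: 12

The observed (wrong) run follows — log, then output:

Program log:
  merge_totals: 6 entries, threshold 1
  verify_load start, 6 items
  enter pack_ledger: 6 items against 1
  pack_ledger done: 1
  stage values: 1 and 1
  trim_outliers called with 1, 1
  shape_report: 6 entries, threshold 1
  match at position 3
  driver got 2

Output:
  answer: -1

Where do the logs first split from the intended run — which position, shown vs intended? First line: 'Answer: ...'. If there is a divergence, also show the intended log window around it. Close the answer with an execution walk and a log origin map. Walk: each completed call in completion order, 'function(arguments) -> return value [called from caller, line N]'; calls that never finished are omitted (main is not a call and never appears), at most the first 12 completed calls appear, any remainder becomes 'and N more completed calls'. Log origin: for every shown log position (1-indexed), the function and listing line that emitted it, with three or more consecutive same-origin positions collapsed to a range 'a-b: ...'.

Answer: none — the logs agree in full.
Execution walk:
  verify_load([12, 3, 4, 1, 6, 5]) -> 1  [called from merge_totals, line 29]
  pack_ledger([12, 3, 4, 1, 6, 5], 1) -> 1  [called from merge_totals, line 30]
  trim_outliers(1, 1) -> 1  [called from merge_totals, line 32]
  merge_totals([12, 3, 4, 1, 6, 5], 1) -> 1  [called from main, line 49]
  process_batch([12, 3, 4, 1, 6, 5], 1) -> 3  [called from shape_report, line 42]
  shape_report([12, 3, 4, 1, 6, 5], 1) -> 2  [called from main, line 50]
Log line origins:
  1: emitted by merge_totals (line 28)
  2: emitted by verify_load (line 2)
  3: emitted by pack_ledger (line 10)
  4: emitted by pack_ledger (line 15)
  5: emitted by merge_totals (line 31)
  6: emitted by trim_outliers (line 19)
  7: emitted by shape_report (line 41)
  8: emitted by process_batch (line 37)
  9: emitted by main (line 51)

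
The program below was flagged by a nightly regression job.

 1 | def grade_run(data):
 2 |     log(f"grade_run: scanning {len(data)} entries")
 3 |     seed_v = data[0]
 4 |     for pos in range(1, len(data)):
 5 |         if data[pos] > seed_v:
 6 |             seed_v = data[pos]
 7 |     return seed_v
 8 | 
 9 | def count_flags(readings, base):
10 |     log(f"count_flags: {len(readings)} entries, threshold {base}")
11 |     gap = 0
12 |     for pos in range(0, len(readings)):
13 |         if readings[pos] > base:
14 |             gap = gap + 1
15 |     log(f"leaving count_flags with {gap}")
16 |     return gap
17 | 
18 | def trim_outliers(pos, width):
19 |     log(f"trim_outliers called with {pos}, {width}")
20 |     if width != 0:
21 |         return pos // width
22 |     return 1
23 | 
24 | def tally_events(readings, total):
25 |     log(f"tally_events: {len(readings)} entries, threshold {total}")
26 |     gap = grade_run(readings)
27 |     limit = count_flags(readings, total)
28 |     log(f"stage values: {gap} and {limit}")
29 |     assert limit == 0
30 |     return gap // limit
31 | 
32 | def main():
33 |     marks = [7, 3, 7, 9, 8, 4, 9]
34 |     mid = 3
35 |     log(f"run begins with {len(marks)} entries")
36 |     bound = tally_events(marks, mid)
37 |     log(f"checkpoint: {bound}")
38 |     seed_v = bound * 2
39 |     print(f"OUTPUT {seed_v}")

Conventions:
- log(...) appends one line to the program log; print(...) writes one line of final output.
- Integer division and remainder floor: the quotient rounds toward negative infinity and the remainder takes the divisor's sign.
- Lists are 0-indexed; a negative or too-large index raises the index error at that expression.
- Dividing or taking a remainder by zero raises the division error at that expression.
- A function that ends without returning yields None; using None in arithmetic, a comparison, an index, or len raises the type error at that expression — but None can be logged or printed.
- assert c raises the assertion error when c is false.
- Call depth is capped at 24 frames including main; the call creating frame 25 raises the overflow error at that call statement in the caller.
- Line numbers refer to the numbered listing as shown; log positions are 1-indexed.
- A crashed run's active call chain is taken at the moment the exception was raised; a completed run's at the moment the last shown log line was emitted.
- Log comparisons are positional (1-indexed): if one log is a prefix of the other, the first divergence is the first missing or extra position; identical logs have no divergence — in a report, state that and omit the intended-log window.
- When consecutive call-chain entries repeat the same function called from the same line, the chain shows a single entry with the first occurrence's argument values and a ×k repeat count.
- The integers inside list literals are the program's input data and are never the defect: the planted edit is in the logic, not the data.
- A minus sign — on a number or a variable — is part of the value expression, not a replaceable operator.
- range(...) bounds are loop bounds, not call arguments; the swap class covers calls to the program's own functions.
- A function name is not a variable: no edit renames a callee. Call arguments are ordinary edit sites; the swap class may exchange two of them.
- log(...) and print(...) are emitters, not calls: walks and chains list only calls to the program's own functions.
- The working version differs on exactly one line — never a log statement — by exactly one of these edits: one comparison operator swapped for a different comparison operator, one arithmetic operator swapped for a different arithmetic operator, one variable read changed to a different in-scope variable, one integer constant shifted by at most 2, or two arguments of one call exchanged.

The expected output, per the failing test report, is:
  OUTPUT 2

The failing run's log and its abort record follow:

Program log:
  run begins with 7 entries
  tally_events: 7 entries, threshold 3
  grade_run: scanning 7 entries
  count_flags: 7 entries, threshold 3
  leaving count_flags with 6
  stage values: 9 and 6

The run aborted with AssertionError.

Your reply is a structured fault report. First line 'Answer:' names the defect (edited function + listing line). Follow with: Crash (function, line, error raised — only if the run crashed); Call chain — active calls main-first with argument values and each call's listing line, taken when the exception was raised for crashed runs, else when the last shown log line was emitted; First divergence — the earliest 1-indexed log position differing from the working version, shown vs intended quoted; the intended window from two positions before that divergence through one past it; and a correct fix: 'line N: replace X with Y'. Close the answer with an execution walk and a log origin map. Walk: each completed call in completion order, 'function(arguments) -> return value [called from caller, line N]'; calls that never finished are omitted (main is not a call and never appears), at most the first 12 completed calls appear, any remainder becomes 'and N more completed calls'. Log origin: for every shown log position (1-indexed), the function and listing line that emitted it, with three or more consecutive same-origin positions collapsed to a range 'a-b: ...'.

Answer: the defect is in tally_events at line 29.
Key observation: After 6 matching log lines the faulty run goes silent, while the working version continues with 'checkpoint: 1'.
Crash: tally_events, line 29, AssertionError.
Call chain: main -> tally_events([7, 3, 7, 9, 8, 4, 9], 3) (called at line 36).
First divergence: position 7; the shown log stops at 6 lines while the working version next logs 'checkpoint: 1'.
Intended log window:
  5: leaving count_flags with 6
  6: stage values: 9 and 6
  7: checkpoint: 1
Execution walk:
  grade_run([7, 3, 7, 9, 8, 4, 9]) -> 9  [called from tally_events, line 26]
  count_flags([7, 3, 7, 9, 8, 4, 9], 3) -> 6  [called from tally_events, line 27]
Log line origins:
  1: emitted by main (line 35)
  2: emitted by tally_events (line 25)
  3: emitted by grade_run (line 2)
  4: emitted by count_flags (line 10)
  5: emitted by count_flags (line 15)
  6: emitted by tally_events (line 28)
A correct fix: line 29: replace `==` with `>`.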